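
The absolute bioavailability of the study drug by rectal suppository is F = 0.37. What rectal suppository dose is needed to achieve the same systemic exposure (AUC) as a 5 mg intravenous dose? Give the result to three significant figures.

D_rectal = 13.5 mg

For equal systemic exposure: F × D_ev = D_iv
D_ev = D_iv / F = 5 / 0.37 = 13.5135 mg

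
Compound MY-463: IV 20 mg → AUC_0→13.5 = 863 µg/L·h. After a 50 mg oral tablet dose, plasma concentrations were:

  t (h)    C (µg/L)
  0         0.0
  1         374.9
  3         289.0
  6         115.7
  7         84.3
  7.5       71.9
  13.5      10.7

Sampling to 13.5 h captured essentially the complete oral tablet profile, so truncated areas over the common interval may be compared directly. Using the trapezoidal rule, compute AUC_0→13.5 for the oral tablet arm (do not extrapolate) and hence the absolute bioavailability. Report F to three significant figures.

Trapezoidal AUC_0→13.5 (oral tablet):
  [0→1]: (0.0+374.9)/2 × 1 = 187.45
  [1→3]: (374.9+289.0)/2 × 2 = 663.9
  [3→6]: (289.0+115.7)/2 × 3 = 607.05
  [6→7]: (115.7+84.3)/2 × 1 = 100.0
  [7→7.5]: (84.3+71.9)/2 × 0.5 = 39.05
  [7.5→13.5]: (71.9+10.7)/2 × 6 = 247.8
  Sum = 1845.25 µg/L·h
F = (AUC_ev/D_ev)/(AUC_iv/D_iv) = (1845.25/50)/(863/20) = 36.905/43.15 = 0.8553

F = 0.855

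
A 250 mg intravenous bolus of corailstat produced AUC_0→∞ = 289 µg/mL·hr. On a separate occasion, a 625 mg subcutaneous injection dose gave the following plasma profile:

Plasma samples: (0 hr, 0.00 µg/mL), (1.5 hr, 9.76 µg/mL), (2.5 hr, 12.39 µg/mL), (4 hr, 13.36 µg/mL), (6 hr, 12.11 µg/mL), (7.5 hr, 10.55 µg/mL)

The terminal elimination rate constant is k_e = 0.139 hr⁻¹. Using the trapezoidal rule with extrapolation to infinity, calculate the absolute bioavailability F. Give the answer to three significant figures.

Trapezoidal AUC_0→7.5 (subcutaneous injection):
  [0→1.5]: (0.00+9.76)/2 × 1.5 = 7.32
  [1.5→2.5]: (9.76+12.39)/2 × 1 = 11.075
  [2.5→4]: (12.39+13.36)/2 × 1.5 = 19.3125
  [4→6]: (13.36+12.11)/2 × 2 = 25.47
  [6→7.5]: (12.11+10.55)/2 × 1.5 = 16.995
  Sum = 80.1725 µg/mL·hr
Tail: C_last/k_e = 10.55/0.139 = 75.899
AUC_0→∞ (subcutaneous injection) = 80.1725 + 75.899 = 156.0715 µg/mL·hr
F = (AUC_ev/D_ev)/(AUC_iv/D_iv) = (156.0715/625)/(289/250) = 0.2497144/1.156 = 0.2160

F = 0.216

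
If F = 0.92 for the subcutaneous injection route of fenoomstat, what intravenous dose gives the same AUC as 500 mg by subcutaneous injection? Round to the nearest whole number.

D_iv = 460 mg

Systemic exposure from an extravascular dose = F × D_ev, so the equivalent IV dose is F × D_ev.
D_iv = F × D_ev = 0.92 × 500 = 460 mg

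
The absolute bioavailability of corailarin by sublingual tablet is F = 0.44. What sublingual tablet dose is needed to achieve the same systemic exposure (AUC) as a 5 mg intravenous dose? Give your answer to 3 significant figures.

D_sublingual = 11.4 mg

For equal systemic exposure: F × D_ev = D_iv
D_ev = D_iv / F = 5 / 0.44 = 11.3636 mg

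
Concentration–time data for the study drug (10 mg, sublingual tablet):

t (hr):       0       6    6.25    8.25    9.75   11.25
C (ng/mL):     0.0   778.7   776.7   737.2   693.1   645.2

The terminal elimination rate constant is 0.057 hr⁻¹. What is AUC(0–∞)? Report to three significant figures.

AUC = 17400 ng/mL·hr

Trapezoidal AUC_0→11.25:
  [0→6]: (0.0+778.7)/2 × 6 = 2336.1
  [6→6.25]: (778.7+776.7)/2 × 0.25 = 194.425
  [6.25→8.25]: (776.7+737.2)/2 × 2 = 1513.9
  [8.25→9.75]: (737.2+693.1)/2 × 1.5 = 1072.725
  [9.75→11.25]: (693.1+645.2)/2 × 1.5 = 1003.725
  Sum = 6120.875 ng/mL·hr
Extrapolated tail: C_last / k_e = 645.2 / 0.057 = 11319.298
AUC_0→∞ = 6120.875 + 11319.298 = 17440.173 ng/mL·hr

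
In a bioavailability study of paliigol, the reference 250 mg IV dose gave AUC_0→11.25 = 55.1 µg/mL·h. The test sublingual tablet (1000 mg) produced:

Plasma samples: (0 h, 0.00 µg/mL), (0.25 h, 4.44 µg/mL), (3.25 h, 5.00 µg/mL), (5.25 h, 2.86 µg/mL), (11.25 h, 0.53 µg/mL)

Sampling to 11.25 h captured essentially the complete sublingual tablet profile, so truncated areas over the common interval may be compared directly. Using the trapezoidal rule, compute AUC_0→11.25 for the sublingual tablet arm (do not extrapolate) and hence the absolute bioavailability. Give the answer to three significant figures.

Trapezoidal AUC_0→11.25 (sublingual tablet):
  [0→0.25]: (0.00+4.44)/2 × 0.25 = 0.555
  [0.25→3.25]: (4.44+5.00)/2 × 3 = 14.16
  [3.25→5.25]: (5.00+2.86)/2 × 2 = 7.86
  [5.25→11.25]: (2.86+0.53)/2 × 6 = 10.17
  Sum = 32.745 µg/mL·h
F = (AUC_ev/D_ev)/(AUC_iv/D_iv) = (32.745/1000)/(55.1/250) = 0.032745/0.2204 = 0.1486

F = 0.149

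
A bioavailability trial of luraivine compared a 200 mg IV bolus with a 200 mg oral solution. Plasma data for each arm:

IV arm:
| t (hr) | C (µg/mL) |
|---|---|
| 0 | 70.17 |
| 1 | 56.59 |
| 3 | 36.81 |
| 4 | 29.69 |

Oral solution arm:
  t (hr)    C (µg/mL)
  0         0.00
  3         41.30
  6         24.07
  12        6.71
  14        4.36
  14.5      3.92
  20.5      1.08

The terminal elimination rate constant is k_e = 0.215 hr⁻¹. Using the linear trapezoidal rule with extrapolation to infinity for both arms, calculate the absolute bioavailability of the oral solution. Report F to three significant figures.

Trapezoidal AUC_0→4 (IV):
  [0→1]: (70.17+56.59)/2 × 1 = 63.38
  [1→3]: (56.59+36.81)/2 × 2 = 93.4
  [3→4]: (36.81+29.69)/2 × 1 = 33.25
  Sum = 190.03 µg/mL·hr
IV tail: 29.69/0.215 = 138.093; AUC_iv,0→∞ = 190.03 + 138.093 = 328.123 µg/mL·hr
Trapezoidal AUC_0→20.5 (oral solution):
  [0→3]: (0.00+41.30)/2 × 3 = 61.95
  [3→6]: (41.30+24.07)/2 × 3 = 98.055
  [6→12]: (24.07+6.71)/2 × 6 = 92.34
  [12→14]: (6.71+4.36)/2 × 2 = 11.07
  [14→14.5]: (4.36+3.92)/2 × 0.5 = 2.07
  [14.5→20.5]: (3.92+1.08)/2 × 6 = 15.0
  Sum = 280.485 µg/mL·hr
oral solution tail: 1.08/0.215 = 5.023; AUC_ev,0→∞ = 280.485 + 5.023 = 285.508 µg/mL·hr
F = (AUC_ev/D_ev)/(AUC_iv/D_iv) = (285.508/200)/(328.123/200) = 1.42754/1.640615 = 0.8701

F = 0.870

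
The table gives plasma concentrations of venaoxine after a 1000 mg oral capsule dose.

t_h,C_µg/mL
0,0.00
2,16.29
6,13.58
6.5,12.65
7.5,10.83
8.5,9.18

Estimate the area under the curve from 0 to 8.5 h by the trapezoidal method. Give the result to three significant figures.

AUC = 104 µg/mL·h

Trapezoidal AUC_0→8.5:
  [0→2]: (0.00+16.29)/2 × 2 = 16.29
  [2→6]: (16.29+13.58)/2 × 4 = 59.74
  [6→6.5]: (13.58+12.65)/2 × 0.5 = 6.5575
  [6.5→7.5]: (12.65+10.83)/2 × 1 = 11.74
  [7.5→8.5]: (10.83+9.18)/2 × 1 = 10.005
  Sum = 104.3325 µg/mL·h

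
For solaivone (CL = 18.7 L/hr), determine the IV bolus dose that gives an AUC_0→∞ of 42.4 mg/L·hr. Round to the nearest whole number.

Dose_iv = CL × AUC_0→∞
     = 18.7 × 42.4 = 792.88 mg

Dose = 793 mg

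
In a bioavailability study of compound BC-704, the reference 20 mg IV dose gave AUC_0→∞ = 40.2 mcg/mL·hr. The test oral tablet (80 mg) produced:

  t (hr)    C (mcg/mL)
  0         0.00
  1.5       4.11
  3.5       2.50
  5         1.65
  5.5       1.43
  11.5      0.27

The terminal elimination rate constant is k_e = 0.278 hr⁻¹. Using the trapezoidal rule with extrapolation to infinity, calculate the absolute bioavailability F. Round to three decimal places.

Trapezoidal AUC_0→11.5 (oral tablet):
  [0→1.5]: (0.00+4.11)/2 × 1.5 = 3.0825
  [1.5→3.5]: (4.11+2.50)/2 × 2 = 6.61
  [3.5→5]: (2.50+1.65)/2 × 1.5 = 3.1125
  [5→5.5]: (1.65+1.43)/2 × 0.5 = 0.77
  [5.5→11.5]: (1.43+0.27)/2 × 6 = 5.1
  Sum = 18.675 mcg/mL·hr
Tail: C_last/k_e = 0.27/0.278 = 0.971
AUC_0→∞ (oral tablet) = 18.675 + 0.971 = 19.646 mcg/mL·hr
F = (AUC_ev/D_ev)/(AUC_iv/D_iv) = (19.646/80)/(40.2/20) = 0.245575/2.01 = 0.1222

F = 0.122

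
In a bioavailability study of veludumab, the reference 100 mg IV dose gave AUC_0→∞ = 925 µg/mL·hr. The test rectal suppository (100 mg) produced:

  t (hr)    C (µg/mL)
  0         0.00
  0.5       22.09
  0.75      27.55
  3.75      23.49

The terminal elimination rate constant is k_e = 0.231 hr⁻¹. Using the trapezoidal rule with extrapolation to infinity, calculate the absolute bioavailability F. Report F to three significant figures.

F = 0.205

Trapezoidal AUC_0→3.75 (rectal suppository):
  [0→0.5]: (0.00+22.09)/2 × 0.5 = 5.5225
  [0.5→0.75]: (22.09+27.55)/2 × 0.25 = 6.205
  [0.75→3.75]: (27.55+23.49)/2 × 3 = 76.56
  Sum = 88.2875 µg/mL·hr
Tail: C_last/k_e = 23.49/0.231 = 101.688
AUC_0→∞ (rectal suppository) = 88.2875 + 101.688 = 189.9755 µg/mL·hr
F = (AUC_ev/D_ev)/(AUC_iv/D_iv) = (189.9755/100)/(925/100) = 1.899755/9.25 = 0.2054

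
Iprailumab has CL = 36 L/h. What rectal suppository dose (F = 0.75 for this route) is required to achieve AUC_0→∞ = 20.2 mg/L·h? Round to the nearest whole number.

Dose = 970 mg

Dose = CL × AUC_0→∞ / F
     = 36 × 20.2 / 0.75 = 969.6 mg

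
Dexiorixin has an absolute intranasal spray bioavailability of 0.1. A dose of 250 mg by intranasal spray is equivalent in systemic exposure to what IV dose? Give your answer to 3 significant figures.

Systemic exposure from an extravascular dose = F × D_ev, so the equivalent IV dose is F × D_ev.
D_iv = F × D_ev = 0.1 × 250 = 25 mg

D_iv = 25.0 mg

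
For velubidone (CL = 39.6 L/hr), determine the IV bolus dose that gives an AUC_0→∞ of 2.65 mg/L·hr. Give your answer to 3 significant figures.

Dose_iv = CL × AUC_0→∞
     = 39.6 × 2.65 = 104.94 mg

Dose = 105 mg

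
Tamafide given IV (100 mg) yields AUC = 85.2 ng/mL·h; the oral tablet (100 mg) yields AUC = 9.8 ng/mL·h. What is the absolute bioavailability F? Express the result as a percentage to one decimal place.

F = 11.5%

F = (AUC_ev / D_ev) / (AUC_iv / D_iv)
  = (9.8/100) / (85.2/100)
  = 0.098 / 0.852 = 0.1150
  = 11.50%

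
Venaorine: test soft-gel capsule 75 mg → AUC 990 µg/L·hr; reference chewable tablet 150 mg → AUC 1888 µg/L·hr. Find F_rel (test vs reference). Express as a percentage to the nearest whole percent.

F_rel = 105%

F_rel = (AUC_test/D_test) / (AUC_ref/D_ref)
      = (990/75) / (1888/150)
      = 13.2 / 12.5867 = 1.0487 = 104.87%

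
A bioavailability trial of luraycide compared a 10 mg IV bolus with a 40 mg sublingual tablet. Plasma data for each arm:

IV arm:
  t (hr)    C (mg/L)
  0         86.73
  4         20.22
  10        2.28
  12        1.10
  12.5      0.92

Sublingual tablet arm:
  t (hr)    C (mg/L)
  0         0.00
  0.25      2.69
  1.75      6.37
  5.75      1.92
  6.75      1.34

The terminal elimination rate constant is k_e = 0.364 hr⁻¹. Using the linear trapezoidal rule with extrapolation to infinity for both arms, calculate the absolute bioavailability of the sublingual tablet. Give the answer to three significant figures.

F = 0.0252

Trapezoidal AUC_0→12.5 (IV):
  [0→4]: (86.73+20.22)/2 × 4 = 213.9
  [4→10]: (20.22+2.28)/2 × 6 = 67.5
  [10→12]: (2.28+1.10)/2 × 2 = 3.38
  [12→12.5]: (1.10+0.92)/2 × 0.5 = 0.505
  Sum = 285.285 mg/L·hr
IV tail: 0.92/0.364 = 2.527; AUC_iv,0→∞ = 285.285 + 2.527 = 287.812 mg/L·hr
Trapezoidal AUC_0→6.75 (sublingual tablet):
  [0→0.25]: (0.00+2.69)/2 × 0.25 = 0.33625
  [0.25→1.75]: (2.69+6.37)/2 × 1.5 = 6.795
  [1.75→5.75]: (6.37+1.92)/2 × 4 = 16.58
  [5.75→6.75]: (1.92+1.34)/2 × 1 = 1.63
  Sum = 25.34125 mg/L·hr
sublingual tablet tail: 1.34/0.364 = 3.681; AUC_ev,0→∞ = 25.34125 + 3.681 = 29.02225 mg/L·hr
F = (AUC_ev/D_ev)/(AUC_iv/D_iv) = (29.02225/40)/(287.812/10) = 0.72555625/28.7812 = 0.0252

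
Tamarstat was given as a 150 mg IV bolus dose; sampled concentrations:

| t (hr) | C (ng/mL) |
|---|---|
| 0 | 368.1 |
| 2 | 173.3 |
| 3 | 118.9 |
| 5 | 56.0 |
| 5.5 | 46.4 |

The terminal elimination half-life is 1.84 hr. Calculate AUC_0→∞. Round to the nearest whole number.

AUC = 1011 ng/mL·hr

Trapezoidal AUC_0→5.5:
  [0→2]: (368.1+173.3)/2 × 2 = 541.4
  [2→3]: (173.3+118.9)/2 × 1 = 146.1
  [3→5]: (118.9+56.0)/2 × 2 = 174.9
  [5→5.5]: (56.0+46.4)/2 × 0.5 = 25.6
  Sum = 888.0 ng/mL·hr
k_e = ln2 / t½ = 0.693147 / 1.84 = 0.3767 hr^-1
Extrapolated tail: C_last / k_e = 46.4 / 0.3767 = 123.175
AUC_0→∞ = 888.0 + 123.175 = 1011.175 ng/mL·hr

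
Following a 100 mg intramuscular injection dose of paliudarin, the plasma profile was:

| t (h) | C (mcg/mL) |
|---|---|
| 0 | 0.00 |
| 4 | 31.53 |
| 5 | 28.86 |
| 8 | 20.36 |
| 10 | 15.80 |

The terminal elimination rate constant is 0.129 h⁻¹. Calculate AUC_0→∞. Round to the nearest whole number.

AUC = 326 mcg/mL·h

Trapezoidal AUC_0→10:
  [0→4]: (0.00+31.53)/2 × 4 = 63.06
  [4→5]: (31.53+28.86)/2 × 1 = 30.195
  [5→8]: (28.86+20.36)/2 × 3 = 73.83
  [8→10]: (20.36+15.80)/2 × 2 = 36.16
  Sum = 203.245 mcg/mL·h
Extrapolated tail: C_last / k_e = 15.80 / 0.129 = 122.481
AUC_0→∞ = 203.245 + 122.481 = 325.726 mcg/mL·h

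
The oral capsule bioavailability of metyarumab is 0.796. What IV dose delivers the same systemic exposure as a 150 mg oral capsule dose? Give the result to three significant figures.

D_iv = 119 mg

Systemic exposure from an extravascular dose = F × D_ev, so the equivalent IV dose is F × D_ev.
D_iv = F × D_ev = 0.796 × 150 = 119.4 mg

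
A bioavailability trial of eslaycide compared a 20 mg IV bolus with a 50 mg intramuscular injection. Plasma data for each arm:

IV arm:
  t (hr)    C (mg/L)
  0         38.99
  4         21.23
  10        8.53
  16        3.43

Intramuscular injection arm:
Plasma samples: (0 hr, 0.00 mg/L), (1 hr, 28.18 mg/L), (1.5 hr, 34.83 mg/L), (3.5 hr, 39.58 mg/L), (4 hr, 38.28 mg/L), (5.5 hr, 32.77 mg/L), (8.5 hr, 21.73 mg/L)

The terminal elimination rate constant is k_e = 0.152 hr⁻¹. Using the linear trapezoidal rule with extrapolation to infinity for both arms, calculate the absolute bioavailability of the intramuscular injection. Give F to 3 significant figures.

Trapezoidal AUC_0→16 (IV):
  [0→4]: (38.99+21.23)/2 × 4 = 120.44
  [4→10]: (21.23+8.53)/2 × 6 = 89.28
  [10→16]: (8.53+3.43)/2 × 6 = 35.88
  Sum = 245.6 mg/L·hr
IV tail: 3.43/0.152 = 22.566; AUC_iv,0→∞ = 245.6 + 22.566 = 268.166 mg/L·hr
Trapezoidal AUC_0→8.5 (intramuscular injection):
  [0→1]: (0.00+28.18)/2 × 1 = 14.09
  [1→1.5]: (28.18+34.83)/2 × 0.5 = 15.7525
  [1.5→3.5]: (34.83+39.58)/2 × 2 = 74.41
  [3.5→4]: (39.58+38.28)/2 × 0.5 = 19.465
  [4→5.5]: (38.28+32.77)/2 × 1.5 = 53.2875
  [5.5→8.5]: (32.77+21.73)/2 × 3 = 81.75
  Sum = 258.755 mg/L·hr
intramuscular injection tail: 21.73/0.152 = 142.961; AUC_ev,0→∞ = 258.755 + 142.961 = 401.716 mg/L·hr
F = (AUC_ev/D_ev)/(AUC_iv/D_iv) = (401.716/50)/(268.166/20) = 8.03432/13.4083 = 0.5992

F = 0.599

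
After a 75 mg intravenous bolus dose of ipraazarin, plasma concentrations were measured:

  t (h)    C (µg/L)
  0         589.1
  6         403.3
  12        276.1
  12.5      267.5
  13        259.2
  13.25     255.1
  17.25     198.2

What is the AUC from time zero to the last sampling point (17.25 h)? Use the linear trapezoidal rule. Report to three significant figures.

AUC = 6250 µg/L·h

Trapezoidal AUC_0→17.25:
  [0→6]: (589.1+403.3)/2 × 6 = 2977.2
  [6→12]: (403.3+276.1)/2 × 6 = 2038.2
  [12→12.5]: (276.1+267.5)/2 × 0.5 = 135.9
  [12.5→13]: (267.5+259.2)/2 × 0.5 = 131.675
  [13→13.25]: (259.2+255.1)/2 × 0.25 = 64.2875
  [13.25→17.25]: (255.1+198.2)/2 × 4 = 906.6
  Sum = 6253.8625 µg/L·h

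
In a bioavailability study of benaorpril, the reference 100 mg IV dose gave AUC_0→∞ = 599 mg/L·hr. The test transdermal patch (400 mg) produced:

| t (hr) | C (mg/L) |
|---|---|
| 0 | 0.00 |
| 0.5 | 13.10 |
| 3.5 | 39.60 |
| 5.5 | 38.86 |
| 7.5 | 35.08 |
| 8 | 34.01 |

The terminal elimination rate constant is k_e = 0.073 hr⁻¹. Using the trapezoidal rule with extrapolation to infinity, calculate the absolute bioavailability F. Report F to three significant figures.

F = 0.300

Trapezoidal AUC_0→8 (transdermal patch):
  [0→0.5]: (0.00+13.10)/2 × 0.5 = 3.275
  [0.5→3.5]: (13.10+39.60)/2 × 3 = 79.05
  [3.5→5.5]: (39.60+38.86)/2 × 2 = 78.46
  [5.5→7.5]: (38.86+35.08)/2 × 2 = 73.94
  [7.5→8]: (35.08+34.01)/2 × 0.5 = 17.2725
  Sum = 251.9975 mg/L·hr
Tail: C_last/k_e = 34.01/0.073 = 465.890
AUC_0→∞ (transdermal patch) = 251.9975 + 465.890 = 717.8875 mg/L·hr
F = (AUC_ev/D_ev)/(AUC_iv/D_iv) = (717.8875/400)/(599/100) = 1.79472/5.99 = 0.2996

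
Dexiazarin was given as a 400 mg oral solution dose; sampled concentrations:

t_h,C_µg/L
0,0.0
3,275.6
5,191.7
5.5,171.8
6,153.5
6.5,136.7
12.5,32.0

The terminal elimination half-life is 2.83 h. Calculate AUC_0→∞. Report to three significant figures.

AUC = 1760 µg/L·h

Trapezoidal AUC_0→12.5:
  [0→3]: (0.0+275.6)/2 × 3 = 413.4
  [3→5]: (275.6+191.7)/2 × 2 = 467.3
  [5→5.5]: (191.7+171.8)/2 × 0.5 = 90.875
  [5.5→6]: (171.8+153.5)/2 × 0.5 = 81.325
  [6→6.5]: (153.5+136.7)/2 × 0.5 = 72.55
  [6.5→12.5]: (136.7+32.0)/2 × 6 = 506.1
  Sum = 1631.55 µg/L·h
k_e = ln2 / t½ = 0.693147 / 2.83 = 0.2449 h^-1
Extrapolated tail: C_last / k_e = 32.0 / 0.2449 = 130.666
AUC_0→∞ = 1631.55 + 130.666 = 1762.216 µg/L·h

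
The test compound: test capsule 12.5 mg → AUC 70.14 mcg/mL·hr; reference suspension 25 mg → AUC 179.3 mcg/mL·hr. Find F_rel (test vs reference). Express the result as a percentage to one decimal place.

F_rel = (AUC_test/D_test) / (AUC_ref/D_ref)
      = (70.14/12.5) / (179.3/25)
      = 5.6112 / 7.172 = 0.7824 = 78.24%

F_rel = 78.2%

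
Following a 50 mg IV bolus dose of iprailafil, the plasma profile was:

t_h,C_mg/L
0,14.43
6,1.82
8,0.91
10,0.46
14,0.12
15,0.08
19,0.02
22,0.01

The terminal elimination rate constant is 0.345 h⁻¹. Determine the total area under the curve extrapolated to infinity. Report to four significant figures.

AUC = 54.38 mg/L·h

Trapezoidal AUC_0→22:
  [0→6]: (14.43+1.82)/2 × 6 = 48.75
  [6→8]: (1.82+0.91)/2 × 2 = 2.73
  [8→10]: (0.91+0.46)/2 × 2 = 1.37
  [10→14]: (0.46+0.12)/2 × 4 = 1.16
  [14→15]: (0.12+0.08)/2 × 1 = 0.1
  [15→19]: (0.08+0.02)/2 × 4 = 0.2
  [19→22]: (0.02+0.01)/2 × 3 = 0.045
  Sum = 54.355 mg/L·h
Extrapolated tail: C_last / k_e = 0.01 / 0.345 = 0.029
AUC_0→∞ = 54.355 + 0.029 = 54.384 mg/L·h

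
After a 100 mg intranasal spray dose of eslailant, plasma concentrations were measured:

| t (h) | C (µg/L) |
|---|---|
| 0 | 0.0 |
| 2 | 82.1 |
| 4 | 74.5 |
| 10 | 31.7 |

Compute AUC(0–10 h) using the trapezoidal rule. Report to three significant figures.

Trapezoidal AUC_0→10:
  [0→2]: (0.0+82.1)/2 × 2 = 82.1
  [2→4]: (82.1+74.5)/2 × 2 = 156.6
  [4→10]: (74.5+31.7)/2 × 6 = 318.6
  Sum = 557.3 µg/L·h

AUC = 557 µg/L·h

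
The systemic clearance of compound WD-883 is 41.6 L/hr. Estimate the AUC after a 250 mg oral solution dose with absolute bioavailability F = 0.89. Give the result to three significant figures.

AUC = 5.35 mg/L·hr

AUC_0→∞ = F × Dose / CL
        = 0.89 × 250 / 41.6 = 5.34856 mg/L·hr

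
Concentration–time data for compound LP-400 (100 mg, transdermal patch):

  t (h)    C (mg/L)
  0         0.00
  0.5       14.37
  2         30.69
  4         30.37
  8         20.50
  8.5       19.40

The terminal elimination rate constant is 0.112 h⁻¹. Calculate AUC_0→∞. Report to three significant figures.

Trapezoidal AUC_0→8.5:
  [0→0.5]: (0.00+14.37)/2 × 0.5 = 3.5925
  [0.5→2]: (14.37+30.69)/2 × 1.5 = 33.795
  [2→4]: (30.69+30.37)/2 × 2 = 61.06
  [4→8]: (30.37+20.50)/2 × 4 = 101.74
  [8→8.5]: (20.50+19.40)/2 × 0.5 = 9.975
  Sum = 210.1625 mg/L·h
Extrapolated tail: C_last / k_e = 19.40 / 0.112 = 173.214
AUC_0→∞ = 210.1625 + 173.214 = 383.3765 mg/L·h

AUC = 383 mg/L·h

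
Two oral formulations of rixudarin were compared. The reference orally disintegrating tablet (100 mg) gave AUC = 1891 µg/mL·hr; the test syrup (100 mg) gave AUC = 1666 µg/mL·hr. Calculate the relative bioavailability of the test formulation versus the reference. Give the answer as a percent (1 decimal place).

F_rel = (AUC_test/D_test) / (AUC_ref/D_ref)
      = (1666/100) / (1891/100)
      = 16.66 / 18.91 = 0.8810 = 88.10%

F_rel = 88.1%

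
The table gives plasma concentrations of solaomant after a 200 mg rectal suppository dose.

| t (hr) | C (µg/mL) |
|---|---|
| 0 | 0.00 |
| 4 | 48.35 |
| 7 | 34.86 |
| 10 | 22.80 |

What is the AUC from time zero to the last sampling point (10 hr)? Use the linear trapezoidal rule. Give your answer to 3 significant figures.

Trapezoidal AUC_0→10:
  [0→4]: (0.00+48.35)/2 × 4 = 96.7
  [4→7]: (48.35+34.86)/2 × 3 = 124.815
  [7→10]: (34.86+22.80)/2 × 3 = 86.49
  Sum = 308.005 µg/mL·hr

AUC = 308 µg/mL·hr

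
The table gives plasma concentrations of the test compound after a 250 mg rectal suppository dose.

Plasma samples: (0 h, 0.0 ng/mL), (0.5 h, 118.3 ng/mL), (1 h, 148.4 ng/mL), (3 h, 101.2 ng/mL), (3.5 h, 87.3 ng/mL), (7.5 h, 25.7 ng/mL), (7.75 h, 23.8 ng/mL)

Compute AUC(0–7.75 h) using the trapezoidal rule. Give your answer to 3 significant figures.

AUC = 625 ng/mL·h

Trapezoidal AUC_0→7.75:
  [0→0.5]: (0.0+118.3)/2 × 0.5 = 29.575
  [0.5→1]: (118.3+148.4)/2 × 0.5 = 66.675
  [1→3]: (148.4+101.2)/2 × 2 = 249.6
  [3→3.5]: (101.2+87.3)/2 × 0.5 = 47.125
  [3.5→7.5]: (87.3+25.7)/2 × 4 = 226.0
  [7.5→7.75]: (25.7+23.8)/2 × 0.25 = 6.1875
  Sum = 625.1625 ng/mL·h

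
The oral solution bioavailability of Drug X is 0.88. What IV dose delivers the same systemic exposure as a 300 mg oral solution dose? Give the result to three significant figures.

D_iv = 264 mg

Systemic exposure from an extravascular dose = F × D_ev, so the equivalent IV dose is F × D_ev.
D_iv = F × D_ev = 0.88 × 300 = 264 mg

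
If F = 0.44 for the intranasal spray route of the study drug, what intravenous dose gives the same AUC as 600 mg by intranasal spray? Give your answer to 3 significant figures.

D_iv = 264 mg

Systemic exposure from an extravascular dose = F × D_ev, so the equivalent IV dose is F × D_ev.
D_iv = F × D_ev = 0.44 × 600 = 264 mg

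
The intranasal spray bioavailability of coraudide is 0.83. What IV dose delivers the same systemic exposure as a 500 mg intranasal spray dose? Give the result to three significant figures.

D_iv = 415 mg

Systemic exposure from an extravascular dose = F × D_ev, so the equivalent IV dose is F × D_ev.
D_iv = F × D_ev = 0.83 × 500 = 415 mg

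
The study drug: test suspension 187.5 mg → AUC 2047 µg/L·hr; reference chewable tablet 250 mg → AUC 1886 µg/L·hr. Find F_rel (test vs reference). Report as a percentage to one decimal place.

F_rel = 144.7%

F_rel = (AUC_test/D_test) / (AUC_ref/D_ref)
      = (2047/187.5) / (1886/250)
      = 10.9173 / 7.544 = 1.4472 = 144.72%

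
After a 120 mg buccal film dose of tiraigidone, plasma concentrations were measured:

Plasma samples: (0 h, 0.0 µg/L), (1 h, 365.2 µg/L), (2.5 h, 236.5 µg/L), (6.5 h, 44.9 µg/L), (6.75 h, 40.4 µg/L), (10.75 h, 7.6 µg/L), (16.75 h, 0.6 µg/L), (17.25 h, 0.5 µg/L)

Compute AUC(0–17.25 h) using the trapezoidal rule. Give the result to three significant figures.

Trapezoidal AUC_0→17.25:
  [0→1]: (0.0+365.2)/2 × 1 = 182.6
  [1→2.5]: (365.2+236.5)/2 × 1.5 = 451.275
  [2.5→6.5]: (236.5+44.9)/2 × 4 = 562.8
  [6.5→6.75]: (44.9+40.4)/2 × 0.25 = 10.6625
  [6.75→10.75]: (40.4+7.6)/2 × 4 = 96.0
  [10.75→16.75]: (7.6+0.6)/2 × 6 = 24.6
  [16.75→17.25]: (0.6+0.5)/2 × 0.5 = 0.275
  Sum = 1328.2125 µg/L·h

AUC = 1330 µg/L·h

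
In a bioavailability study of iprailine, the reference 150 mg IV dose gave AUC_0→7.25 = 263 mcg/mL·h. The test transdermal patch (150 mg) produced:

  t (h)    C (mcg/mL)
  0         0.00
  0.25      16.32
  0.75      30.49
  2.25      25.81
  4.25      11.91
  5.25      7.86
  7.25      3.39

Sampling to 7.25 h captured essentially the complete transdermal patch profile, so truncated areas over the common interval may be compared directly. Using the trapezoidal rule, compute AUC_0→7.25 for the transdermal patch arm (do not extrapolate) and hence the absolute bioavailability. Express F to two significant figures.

Trapezoidal AUC_0→7.25 (transdermal patch):
  [0→0.25]: (0.00+16.32)/2 × 0.25 = 2.04
  [0.25→0.75]: (16.32+30.49)/2 × 0.5 = 11.7025
  [0.75→2.25]: (30.49+25.81)/2 × 1.5 = 42.225
  [2.25→4.25]: (25.81+11.91)/2 × 2 = 37.72
  [4.25→5.25]: (11.91+7.86)/2 × 1 = 9.885
  [5.25→7.25]: (7.86+3.39)/2 × 2 = 11.25
  Sum = 114.8225 mcg/mL·h
F = (AUC_ev/D_ev)/(AUC_iv/D_iv) = (114.8225/150)/(263/150) = 0.765483/1.75333 = 0.4366

F = 0.44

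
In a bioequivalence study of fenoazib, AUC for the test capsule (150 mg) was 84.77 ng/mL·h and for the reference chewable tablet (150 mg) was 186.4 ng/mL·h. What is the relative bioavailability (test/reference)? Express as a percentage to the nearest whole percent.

F_rel = (AUC_test/D_test) / (AUC_ref/D_ref)
      = (84.77/150) / (186.4/150)
      = 0.565133 / 1.24267 = 0.4548 = 45.48%

F_rel = 45%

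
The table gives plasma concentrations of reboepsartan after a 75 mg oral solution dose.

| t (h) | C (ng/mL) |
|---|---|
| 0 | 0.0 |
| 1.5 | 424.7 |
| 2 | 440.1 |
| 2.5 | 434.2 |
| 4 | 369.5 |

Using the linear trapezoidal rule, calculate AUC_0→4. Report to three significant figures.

AUC = 1360 ng/mL·h

Trapezoidal AUC_0→4:
  [0→1.5]: (0.0+424.7)/2 × 1.5 = 318.525
  [1.5→2]: (424.7+440.1)/2 × 0.5 = 216.2
  [2→2.5]: (440.1+434.2)/2 × 0.5 = 218.575
  [2.5→4]: (434.2+369.5)/2 × 1.5 = 602.775
  Sum = 1356.075 ng/mL·h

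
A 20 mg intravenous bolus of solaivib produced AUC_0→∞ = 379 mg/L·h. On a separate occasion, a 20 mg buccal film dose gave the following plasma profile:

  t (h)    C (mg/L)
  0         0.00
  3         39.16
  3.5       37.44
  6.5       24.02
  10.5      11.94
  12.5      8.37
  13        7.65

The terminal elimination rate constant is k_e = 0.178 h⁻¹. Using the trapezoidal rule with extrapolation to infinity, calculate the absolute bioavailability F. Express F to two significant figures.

Trapezoidal AUC_0→13 (buccal film):
  [0→3]: (0.00+39.16)/2 × 3 = 58.74
  [3→3.5]: (39.16+37.44)/2 × 0.5 = 19.15
  [3.5→6.5]: (37.44+24.02)/2 × 3 = 92.19
  [6.5→10.5]: (24.02+11.94)/2 × 4 = 71.92
  [10.5→12.5]: (11.94+8.37)/2 × 2 = 20.31
  [12.5→13]: (8.37+7.65)/2 × 0.5 = 4.005
  Sum = 266.315 mg/L·h
Tail: C_last/k_e = 7.65/0.178 = 42.978
AUC_0→∞ (buccal film) = 266.315 + 42.978 = 309.293 mg/L·h
F = (AUC_ev/D_ev)/(AUC_iv/D_iv) = (309.293/20)/(379/20) = 15.46465/18.95 = 0.8161

F = 0.82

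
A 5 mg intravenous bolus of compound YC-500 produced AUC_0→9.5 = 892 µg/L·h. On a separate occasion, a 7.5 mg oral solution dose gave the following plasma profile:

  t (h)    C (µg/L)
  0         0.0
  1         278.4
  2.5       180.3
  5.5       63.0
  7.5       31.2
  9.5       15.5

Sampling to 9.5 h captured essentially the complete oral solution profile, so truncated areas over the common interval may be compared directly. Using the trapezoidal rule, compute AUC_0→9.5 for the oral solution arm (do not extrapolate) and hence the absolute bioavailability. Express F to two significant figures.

Trapezoidal AUC_0→9.5 (oral solution):
  [0→1]: (0.0+278.4)/2 × 1 = 139.2
  [1→2.5]: (278.4+180.3)/2 × 1.5 = 344.025
  [2.5→5.5]: (180.3+63.0)/2 × 3 = 364.95
  [5.5→7.5]: (63.0+31.2)/2 × 2 = 94.2
  [7.5→9.5]: (31.2+15.5)/2 × 2 = 46.7
  Sum = 989.075 µg/L·h
F = (AUC_ev/D_ev)/(AUC_iv/D_iv) = (989.075/7.5)/(892/5) = 131.877/178.4 = 0.7392

F = 0.74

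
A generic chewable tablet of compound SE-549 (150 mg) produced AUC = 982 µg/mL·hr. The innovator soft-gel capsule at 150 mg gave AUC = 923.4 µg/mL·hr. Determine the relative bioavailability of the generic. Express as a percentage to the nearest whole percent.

F_rel = 106%

F_rel = (AUC_test/D_test) / (AUC_ref/D_ref)
      = (982/150) / (923.4/150)
      = 6.54667 / 6.156 = 1.0635 = 106.35%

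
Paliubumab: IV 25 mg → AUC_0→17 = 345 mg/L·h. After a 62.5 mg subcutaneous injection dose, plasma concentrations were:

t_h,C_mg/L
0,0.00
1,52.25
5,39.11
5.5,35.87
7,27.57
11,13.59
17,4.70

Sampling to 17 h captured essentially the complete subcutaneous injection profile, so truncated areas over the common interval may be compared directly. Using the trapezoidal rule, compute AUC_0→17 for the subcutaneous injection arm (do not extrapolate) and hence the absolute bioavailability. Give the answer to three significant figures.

F = 0.478

Trapezoidal AUC_0→17 (subcutaneous injection):
  [0→1]: (0.00+52.25)/2 × 1 = 26.125
  [1→5]: (52.25+39.11)/2 × 4 = 182.72
  [5→5.5]: (39.11+35.87)/2 × 0.5 = 18.745
  [5.5→7]: (35.87+27.57)/2 × 1.5 = 47.58
  [7→11]: (27.57+13.59)/2 × 4 = 82.32
  [11→17]: (13.59+4.70)/2 × 6 = 54.87
  Sum = 412.36 mg/L·h
F = (AUC_ev/D_ev)/(AUC_iv/D_iv) = (412.36/62.5)/(345/25) = 6.59776/13.8 = 0.4781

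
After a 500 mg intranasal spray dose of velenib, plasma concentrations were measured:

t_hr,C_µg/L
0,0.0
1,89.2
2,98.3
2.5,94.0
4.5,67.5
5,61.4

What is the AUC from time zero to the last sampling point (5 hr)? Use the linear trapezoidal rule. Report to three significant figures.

AUC = 380 µg/L·hr

Trapezoidal AUC_0→5:
  [0→1]: (0.0+89.2)/2 × 1 = 44.6
  [1→2]: (89.2+98.3)/2 × 1 = 93.75
  [2→2.5]: (98.3+94.0)/2 × 0.5 = 48.075
  [2.5→4.5]: (94.0+67.5)/2 × 2 = 161.5
  [4.5→5]: (67.5+61.4)/2 × 0.5 = 32.225
  Sum = 380.15 µg/L·hr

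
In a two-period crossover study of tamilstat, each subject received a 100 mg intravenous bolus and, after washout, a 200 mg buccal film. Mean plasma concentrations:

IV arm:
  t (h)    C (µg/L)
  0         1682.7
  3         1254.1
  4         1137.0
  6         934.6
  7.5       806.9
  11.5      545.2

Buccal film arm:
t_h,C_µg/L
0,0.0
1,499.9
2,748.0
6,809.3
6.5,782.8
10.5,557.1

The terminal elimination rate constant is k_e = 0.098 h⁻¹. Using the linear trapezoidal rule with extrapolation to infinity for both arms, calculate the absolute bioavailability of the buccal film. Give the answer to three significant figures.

F = 0.370

Trapezoidal AUC_0→11.5 (IV):
  [0→3]: (1682.7+1254.1)/2 × 3 = 4405.2
  [3→4]: (1254.1+1137.0)/2 × 1 = 1195.55
  [4→6]: (1137.0+934.6)/2 × 2 = 2071.6
  [6→7.5]: (934.6+806.9)/2 × 1.5 = 1306.125
  [7.5→11.5]: (806.9+545.2)/2 × 4 = 2704.2
  Sum = 11682.675 µg/L·h
IV tail: 545.2/0.098 = 5563.265; AUC_iv,0→∞ = 11682.675 + 5563.265 = 17245.94 µg/L·h
Trapezoidal AUC_0→10.5 (buccal film):
  [0→1]: (0.0+499.9)/2 × 1 = 249.95
  [1→2]: (499.9+748.0)/2 × 1 = 623.95
  [2→6]: (748.0+809.3)/2 × 4 = 3114.6
  [6→6.5]: (809.3+782.8)/2 × 0.5 = 398.025
  [6.5→10.5]: (782.8+557.1)/2 × 4 = 2679.8
  Sum = 7066.325 µg/L·h
buccal film tail: 557.1/0.098 = 5684.694; AUC_ev,0→∞ = 7066.325 + 5684.694 = 12751.019 µg/L·h
F = (AUC_ev/D_ev)/(AUC_iv/D_iv) = (12751.019/200)/(17245.94/100) = 63.755095/172.4594 = 0.3697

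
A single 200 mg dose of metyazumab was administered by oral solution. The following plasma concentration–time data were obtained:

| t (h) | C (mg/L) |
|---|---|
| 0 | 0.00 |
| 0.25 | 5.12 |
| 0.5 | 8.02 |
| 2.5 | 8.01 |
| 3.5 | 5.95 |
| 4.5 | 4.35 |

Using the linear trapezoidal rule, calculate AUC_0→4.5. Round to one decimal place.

Trapezoidal AUC_0→4.5:
  [0→0.25]: (0.00+5.12)/2 × 0.25 = 0.64
  [0.25→0.5]: (5.12+8.02)/2 × 0.25 = 1.6425
  [0.5→2.5]: (8.02+8.01)/2 × 2 = 16.03
  [2.5→3.5]: (8.01+5.95)/2 × 1 = 6.98
  [3.5→4.5]: (5.95+4.35)/2 × 1 = 5.15
  Sum = 30.4425 mg/L·h

AUC = 30.4 mg/L·h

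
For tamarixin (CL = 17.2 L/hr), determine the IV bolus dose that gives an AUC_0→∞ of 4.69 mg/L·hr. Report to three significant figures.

Dose_iv = CL × AUC_0→∞
     = 17.2 × 4.69 = 80.668 mg

Dose = 80.7 mg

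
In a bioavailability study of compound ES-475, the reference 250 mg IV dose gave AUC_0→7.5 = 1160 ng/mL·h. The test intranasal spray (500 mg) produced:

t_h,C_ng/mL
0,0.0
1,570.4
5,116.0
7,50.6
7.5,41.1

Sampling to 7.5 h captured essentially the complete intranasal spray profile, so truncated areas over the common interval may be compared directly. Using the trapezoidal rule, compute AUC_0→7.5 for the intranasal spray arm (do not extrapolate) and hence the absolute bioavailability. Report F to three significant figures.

Trapezoidal AUC_0→7.5 (intranasal spray):
  [0→1]: (0.0+570.4)/2 × 1 = 285.2
  [1→5]: (570.4+116.0)/2 × 4 = 1372.8
  [5→7]: (116.0+50.6)/2 × 2 = 166.6
  [7→7.5]: (50.6+41.1)/2 × 0.5 = 22.925
  Sum = 1847.525 ng/mL·h
F = (AUC_ev/D_ev)/(AUC_iv/D_iv) = (1847.525/500)/(1160/250) = 3.69505/4.64 = 0.7963

F = 0.796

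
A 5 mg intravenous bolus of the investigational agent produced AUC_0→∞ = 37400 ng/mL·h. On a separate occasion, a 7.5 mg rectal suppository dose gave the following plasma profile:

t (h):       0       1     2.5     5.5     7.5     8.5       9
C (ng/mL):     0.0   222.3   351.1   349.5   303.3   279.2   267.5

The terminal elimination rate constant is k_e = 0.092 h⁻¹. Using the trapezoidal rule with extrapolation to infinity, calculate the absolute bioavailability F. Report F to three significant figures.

F = 0.0995

Trapezoidal AUC_0→9 (rectal suppository):
  [0→1]: (0.0+222.3)/2 × 1 = 111.15
  [1→2.5]: (222.3+351.1)/2 × 1.5 = 430.05
  [2.5→5.5]: (351.1+349.5)/2 × 3 = 1050.9
  [5.5→7.5]: (349.5+303.3)/2 × 2 = 652.8
  [7.5→8.5]: (303.3+279.2)/2 × 1 = 291.25
  [8.5→9]: (279.2+267.5)/2 × 0.5 = 136.675
  Sum = 2672.825 ng/mL·h
Tail: C_last/k_e = 267.5/0.092 = 2907.609
AUC_0→∞ (rectal suppository) = 2672.825 + 2907.609 = 5580.434 ng/mL·h
F = (AUC_ev/D_ev)/(AUC_iv/D_iv) = (5580.434/7.5)/(37400/5) = 744.058/7480 = 0.0995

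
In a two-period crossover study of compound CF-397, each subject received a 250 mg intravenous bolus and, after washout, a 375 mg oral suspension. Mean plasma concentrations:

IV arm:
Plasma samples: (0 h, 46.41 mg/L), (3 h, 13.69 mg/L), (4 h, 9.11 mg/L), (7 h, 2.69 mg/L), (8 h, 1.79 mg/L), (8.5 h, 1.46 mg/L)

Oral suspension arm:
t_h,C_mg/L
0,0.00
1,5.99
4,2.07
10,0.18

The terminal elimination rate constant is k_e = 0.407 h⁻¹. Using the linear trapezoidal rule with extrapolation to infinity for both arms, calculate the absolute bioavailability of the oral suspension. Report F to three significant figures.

Trapezoidal AUC_0→8.5 (IV):
  [0→3]: (46.41+13.69)/2 × 3 = 90.15
  [3→4]: (13.69+9.11)/2 × 1 = 11.4
  [4→7]: (9.11+2.69)/2 × 3 = 17.7
  [7→8]: (2.69+1.79)/2 × 1 = 2.24
  [8→8.5]: (1.79+1.46)/2 × 0.5 = 0.8125
  Sum = 122.3025 mg/L·h
IV tail: 1.46/0.407 = 3.587; AUC_iv,0→∞ = 122.3025 + 3.587 = 125.8895 mg/L·h
Trapezoidal AUC_0→10 (oral suspension):
  [0→1]: (0.00+5.99)/2 × 1 = 2.995
  [1→4]: (5.99+2.07)/2 × 3 = 12.09
  [4→10]: (2.07+0.18)/2 × 6 = 6.75
  Sum = 21.835 mg/L·h
oral suspension tail: 0.18/0.407 = 0.442; AUC_ev,0→∞ = 21.835 + 0.442 = 22.277 mg/L·h
F = (AUC_ev/D_ev)/(AUC_iv/D_iv) = (22.277/375)/(125.8895/250) = 0.0594053/0.503558 = 0.1180

F = 0.118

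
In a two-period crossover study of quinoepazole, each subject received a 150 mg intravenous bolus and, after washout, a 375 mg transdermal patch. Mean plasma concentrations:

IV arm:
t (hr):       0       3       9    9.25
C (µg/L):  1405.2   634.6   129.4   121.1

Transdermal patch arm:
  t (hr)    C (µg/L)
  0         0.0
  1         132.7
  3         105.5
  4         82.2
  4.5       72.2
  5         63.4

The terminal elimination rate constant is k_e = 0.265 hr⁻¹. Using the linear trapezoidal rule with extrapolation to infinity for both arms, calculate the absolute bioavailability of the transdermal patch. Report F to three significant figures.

F = 0.0486

Trapezoidal AUC_0→9.25 (IV):
  [0→3]: (1405.2+634.6)/2 × 3 = 3059.7
  [3→9]: (634.6+129.4)/2 × 6 = 2292.0
  [9→9.25]: (129.4+121.1)/2 × 0.25 = 31.3125
  Sum = 5383.0125 µg/L·hr
IV tail: 121.1/0.265 = 456.981; AUC_iv,0→∞ = 5383.0125 + 456.981 = 5839.9935 µg/L·hr
Trapezoidal AUC_0→5 (transdermal patch):
  [0→1]: (0.0+132.7)/2 × 1 = 66.35
  [1→3]: (132.7+105.5)/2 × 2 = 238.2
  [3→4]: (105.5+82.2)/2 × 1 = 93.85
  [4→4.5]: (82.2+72.2)/2 × 0.5 = 38.6
  [4.5→5]: (72.2+63.4)/2 × 0.5 = 33.9
  Sum = 470.9 µg/L·hr
transdermal patch tail: 63.4/0.265 = 239.245; AUC_ev,0→∞ = 470.9 + 239.245 = 710.145 µg/L·hr
F = (AUC_ev/D_ev)/(AUC_iv/D_iv) = (710.145/375)/(5839.9935/150) = 1.89372/38.93329 = 0.0486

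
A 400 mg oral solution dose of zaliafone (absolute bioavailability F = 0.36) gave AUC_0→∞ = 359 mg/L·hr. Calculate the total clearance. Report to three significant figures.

CL = F × Dose / AUC_0→∞
   = 0.36 × 400 / 359 = 0.401114 L/hr

CL = 0.401 L/hr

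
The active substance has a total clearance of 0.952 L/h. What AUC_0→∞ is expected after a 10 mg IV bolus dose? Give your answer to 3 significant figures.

AUC = 10.5 mg/L·h

AUC_0→∞ = Dose_iv / CL
        = 10 / 0.952 = 10.5042 mg/L·h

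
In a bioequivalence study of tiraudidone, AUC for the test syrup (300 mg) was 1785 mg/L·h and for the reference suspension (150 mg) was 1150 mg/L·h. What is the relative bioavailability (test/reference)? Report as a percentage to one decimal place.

F_rel = (AUC_test/D_test) / (AUC_ref/D_ref)
      = (1785/300) / (1150/150)
      = 5.95 / 7.66667 = 0.7761 = 77.61%

F_rel = 77.6%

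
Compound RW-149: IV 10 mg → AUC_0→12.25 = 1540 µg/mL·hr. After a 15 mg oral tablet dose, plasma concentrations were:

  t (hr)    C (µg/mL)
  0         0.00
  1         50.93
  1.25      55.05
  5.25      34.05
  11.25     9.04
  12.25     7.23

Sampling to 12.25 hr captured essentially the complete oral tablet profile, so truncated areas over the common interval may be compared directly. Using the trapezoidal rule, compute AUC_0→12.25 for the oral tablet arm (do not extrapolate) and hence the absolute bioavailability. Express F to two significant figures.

F = 0.15

Trapezoidal AUC_0→12.25 (oral tablet):
  [0→1]: (0.00+50.93)/2 × 1 = 25.465
  [1→1.25]: (50.93+55.05)/2 × 0.25 = 13.2475
  [1.25→5.25]: (55.05+34.05)/2 × 4 = 178.2
  [5.25→11.25]: (34.05+9.04)/2 × 6 = 129.27
  [11.25→12.25]: (9.04+7.23)/2 × 1 = 8.135
  Sum = 354.3175 µg/mL·hr
F = (AUC_ev/D_ev)/(AUC_iv/D_iv) = (354.3175/15)/(1540/10) = 23.6212/154 = 0.1534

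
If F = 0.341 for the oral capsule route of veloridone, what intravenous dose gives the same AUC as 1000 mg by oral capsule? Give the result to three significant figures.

Systemic exposure from an extravascular dose = F × D_ev, so the equivalent IV dose is F × D_ev.
D_iv = F × D_ev = 0.341 × 1000 = 341 mg

D_iv = 341 mg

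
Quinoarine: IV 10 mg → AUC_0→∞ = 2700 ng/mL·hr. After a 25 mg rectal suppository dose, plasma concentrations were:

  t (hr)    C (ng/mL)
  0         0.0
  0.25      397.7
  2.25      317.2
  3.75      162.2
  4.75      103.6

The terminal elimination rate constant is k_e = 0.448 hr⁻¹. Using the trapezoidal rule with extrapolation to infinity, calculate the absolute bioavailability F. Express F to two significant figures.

Trapezoidal AUC_0→4.75 (rectal suppository):
  [0→0.25]: (0.0+397.7)/2 × 0.25 = 49.7125
  [0.25→2.25]: (397.7+317.2)/2 × 2 = 714.9
  [2.25→3.75]: (317.2+162.2)/2 × 1.5 = 359.55
  [3.75→4.75]: (162.2+103.6)/2 × 1 = 132.9
  Sum = 1257.0625 ng/mL·hr
Tail: C_last/k_e = 103.6/0.448 = 231.250
AUC_0→∞ (rectal suppository) = 1257.0625 + 231.250 = 1488.3125 ng/mL·hr
F = (AUC_ev/D_ev)/(AUC_iv/D_iv) = (1488.3125/25)/(2700/10) = 59.5325/270 = 0.2205

F = 0.22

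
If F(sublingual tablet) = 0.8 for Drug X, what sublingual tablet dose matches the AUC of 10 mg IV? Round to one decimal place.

For equal systemic exposure: F × D_ev = D_iv
D_ev = D_iv / F = 10 / 0.8 = 12.5 mg

D_sublingual = 12.5 mg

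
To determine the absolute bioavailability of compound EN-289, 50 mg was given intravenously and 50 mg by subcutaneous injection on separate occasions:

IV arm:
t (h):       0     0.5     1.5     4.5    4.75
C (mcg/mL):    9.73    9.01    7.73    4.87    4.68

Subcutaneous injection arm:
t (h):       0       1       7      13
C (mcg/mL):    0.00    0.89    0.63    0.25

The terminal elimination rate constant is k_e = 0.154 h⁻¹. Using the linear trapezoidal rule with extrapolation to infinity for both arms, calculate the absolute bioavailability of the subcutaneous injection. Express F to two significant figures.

F = 0.15

Trapezoidal AUC_0→4.75 (IV):
  [0→0.5]: (9.73+9.01)/2 × 0.5 = 4.685
  [0.5→1.5]: (9.01+7.73)/2 × 1 = 8.37
  [1.5→4.5]: (7.73+4.87)/2 × 3 = 18.9
  [4.5→4.75]: (4.87+4.68)/2 × 0.25 = 1.19375
  Sum = 33.14875 mcg/mL·h
IV tail: 4.68/0.154 = 30.390; AUC_iv,0→∞ = 33.14875 + 30.390 = 63.53875 mcg/mL·h
Trapezoidal AUC_0→13 (subcutaneous injection):
  [0→1]: (0.00+0.89)/2 × 1 = 0.445
  [1→7]: (0.89+0.63)/2 × 6 = 4.56
  [7→13]: (0.63+0.25)/2 × 6 = 2.64
  Sum = 7.645 mcg/mL·h
subcutaneous injection tail: 0.25/0.154 = 1.623; AUC_ev,0→∞ = 7.645 + 1.623 = 9.268 mcg/mL·h
F = (AUC_ev/D_ev)/(AUC_iv/D_iv) = (9.268/50)/(63.53875/50) = 0.18536/1.270775 = 0.1459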